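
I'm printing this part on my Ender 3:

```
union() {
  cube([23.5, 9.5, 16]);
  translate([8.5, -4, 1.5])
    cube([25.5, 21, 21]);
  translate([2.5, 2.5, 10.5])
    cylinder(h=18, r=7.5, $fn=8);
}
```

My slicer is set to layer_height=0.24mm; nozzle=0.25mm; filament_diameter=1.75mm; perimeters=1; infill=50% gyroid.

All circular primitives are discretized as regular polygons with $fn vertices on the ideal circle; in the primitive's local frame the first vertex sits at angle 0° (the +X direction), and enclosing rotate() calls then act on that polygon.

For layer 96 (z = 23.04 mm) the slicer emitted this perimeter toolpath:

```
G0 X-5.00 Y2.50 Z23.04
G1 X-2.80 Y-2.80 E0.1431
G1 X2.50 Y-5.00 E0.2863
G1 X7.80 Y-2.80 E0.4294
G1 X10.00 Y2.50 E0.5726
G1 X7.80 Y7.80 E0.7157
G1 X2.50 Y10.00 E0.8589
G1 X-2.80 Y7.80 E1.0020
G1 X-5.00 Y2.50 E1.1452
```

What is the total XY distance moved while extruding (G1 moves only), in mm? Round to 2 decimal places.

Sum the Euclidean lengths of each G1 segment: total = 45.91 mm.

45.91 mm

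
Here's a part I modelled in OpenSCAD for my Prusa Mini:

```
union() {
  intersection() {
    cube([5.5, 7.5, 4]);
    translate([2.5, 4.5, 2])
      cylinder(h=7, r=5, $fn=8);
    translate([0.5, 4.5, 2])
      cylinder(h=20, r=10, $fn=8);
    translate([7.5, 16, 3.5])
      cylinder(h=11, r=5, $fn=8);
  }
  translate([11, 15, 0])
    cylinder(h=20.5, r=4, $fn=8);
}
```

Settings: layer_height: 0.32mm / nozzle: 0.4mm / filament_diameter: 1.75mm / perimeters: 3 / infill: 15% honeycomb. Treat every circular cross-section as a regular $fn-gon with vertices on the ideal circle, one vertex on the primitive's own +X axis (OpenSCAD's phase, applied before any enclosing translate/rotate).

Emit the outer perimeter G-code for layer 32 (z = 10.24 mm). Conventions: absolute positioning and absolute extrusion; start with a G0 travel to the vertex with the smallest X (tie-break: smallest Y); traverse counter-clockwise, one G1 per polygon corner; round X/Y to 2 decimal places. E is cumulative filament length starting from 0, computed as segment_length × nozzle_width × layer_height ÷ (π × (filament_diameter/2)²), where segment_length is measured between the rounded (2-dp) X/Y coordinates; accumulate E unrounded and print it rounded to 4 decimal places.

At z = 10.24 mm: the cube is not intersected at this z (z outside [0, 4]); the cylinder at (2.5, 4.5) is not intersected at this z (z outside [2, 9]); the cylinder at (0.5, 4.5): section is a regular 8-gon, circumradius r=10; the r=5 cylinder at (7.5, 16) gives a regular 8-gon of circumradius 5 (constant along its height); Taking the intersection: at least one operand is absent at this height, so nothing remains; the r=4 cylinder at (11, 15) gives a regular 8-gon of circumradius 4 (constant along its height); Taking the union: only the r=4 cylinder at (11, 15) is present, so the union is just that shape — 1 connected region. The outline is a single polygon with 8 vertices. Extrusion per mm of travel: 0.4 × 0.32 / (π × 0.875²) = 0.053216. Accumulating E over each segment gives final E = 1.3037.

G0 X7.00 Y15.00 Z10.24
G1 X8.17 Y12.17 E0.1630
G1 X11.00 Y11.00 E0.3259
G1 X13.83 Y12.17 E0.4889
G1 X15.00 Y15.00 E0.6519
G1 X13.83 Y17.83 E0.8148
G1 X11.00 Y19.00 E0.9778
G1 X8.17 Y17.83 E1.1408
G1 X7.00 Y15.00 E1.3037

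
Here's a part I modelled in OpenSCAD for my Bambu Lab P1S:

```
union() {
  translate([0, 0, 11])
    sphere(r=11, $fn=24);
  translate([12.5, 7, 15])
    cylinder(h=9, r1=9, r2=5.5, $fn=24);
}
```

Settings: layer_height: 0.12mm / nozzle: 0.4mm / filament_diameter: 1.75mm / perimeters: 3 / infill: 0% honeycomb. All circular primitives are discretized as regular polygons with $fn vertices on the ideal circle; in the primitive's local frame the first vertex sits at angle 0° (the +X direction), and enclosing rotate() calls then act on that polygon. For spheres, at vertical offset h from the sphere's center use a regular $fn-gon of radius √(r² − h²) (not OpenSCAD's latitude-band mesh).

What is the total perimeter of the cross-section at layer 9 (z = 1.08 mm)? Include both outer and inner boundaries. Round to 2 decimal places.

29.78 mm

At z = 1.08 mm: the sphere: section is a regular 24-gon, circumradius = √(r²−h²) = √(11²−9.92²) = 4.753 (perimeter = 2·24·4.753·sin(180°/24) = 29.78 mm); the cone at (12.5, 7) does not reach this height (z outside [15, 24]); Combining (union): only the r=11 sphere is present, so the union is just that shape — boundary = 29.78 mm. Overall, the cross-section is a single solid region. Total boundary length (outer) = 29.78 mm.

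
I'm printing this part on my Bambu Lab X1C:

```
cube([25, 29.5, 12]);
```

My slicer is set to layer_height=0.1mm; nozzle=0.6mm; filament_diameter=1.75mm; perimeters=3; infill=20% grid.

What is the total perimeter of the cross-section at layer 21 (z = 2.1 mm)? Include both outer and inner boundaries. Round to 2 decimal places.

109.00 mm

At z = 2.1 mm: the 25×29.5 cube contributes its full rectangle (perimeter 109.00 mm). Overall, the cross-section is a single solid region. Total boundary length (outer) = 109.00 mm.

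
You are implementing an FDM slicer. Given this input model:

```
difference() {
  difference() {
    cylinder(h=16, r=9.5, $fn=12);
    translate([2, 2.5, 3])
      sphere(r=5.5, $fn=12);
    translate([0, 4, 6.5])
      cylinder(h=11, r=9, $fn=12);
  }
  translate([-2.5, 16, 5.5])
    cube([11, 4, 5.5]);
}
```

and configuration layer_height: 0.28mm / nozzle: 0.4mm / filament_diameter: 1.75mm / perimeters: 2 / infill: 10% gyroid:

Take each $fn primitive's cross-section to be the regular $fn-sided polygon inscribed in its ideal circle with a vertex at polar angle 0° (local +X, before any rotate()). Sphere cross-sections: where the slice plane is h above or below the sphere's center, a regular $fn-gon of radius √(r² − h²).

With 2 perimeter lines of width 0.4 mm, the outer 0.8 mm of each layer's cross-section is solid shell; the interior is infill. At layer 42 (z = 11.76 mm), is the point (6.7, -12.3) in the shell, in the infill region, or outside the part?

outside

At z = 11.76 mm: the cylinder: section is a regular 12-gon, circumradius r=9.5; the sphere at (2, 2.5) is not intersected at this z (|z−center|=8.760 > r=5.5); the r=9 cylinder at (0, 4) gives a regular 12-gon of circumradius 9 (constant along its height); Taking the first minus the rest: starting from the r=9.5 cylinder, the r=9 cylinder at (0, 4) partially overlaps it — only the 184.55 mm² overlap (of its 243.00 mm²) is removed, clipping the outline — 1 connected region; the cube at (-2.5, 16) is not intersected at this z (z outside [5.5, 11]); Taking the first minus the rest: none of the subtracted shapes is present at this height, so that combined region is unchanged — 1 connected region. Overall, the cross-section is a single solid region. The nearest boundary edge runs (8.23, -4.75)→(4.75, -8.23); distance from the point to it = 4.52 mm. The point is not inside any of the regions above, so it lies outside the cross-section (4.52 mm from the nearest boundary).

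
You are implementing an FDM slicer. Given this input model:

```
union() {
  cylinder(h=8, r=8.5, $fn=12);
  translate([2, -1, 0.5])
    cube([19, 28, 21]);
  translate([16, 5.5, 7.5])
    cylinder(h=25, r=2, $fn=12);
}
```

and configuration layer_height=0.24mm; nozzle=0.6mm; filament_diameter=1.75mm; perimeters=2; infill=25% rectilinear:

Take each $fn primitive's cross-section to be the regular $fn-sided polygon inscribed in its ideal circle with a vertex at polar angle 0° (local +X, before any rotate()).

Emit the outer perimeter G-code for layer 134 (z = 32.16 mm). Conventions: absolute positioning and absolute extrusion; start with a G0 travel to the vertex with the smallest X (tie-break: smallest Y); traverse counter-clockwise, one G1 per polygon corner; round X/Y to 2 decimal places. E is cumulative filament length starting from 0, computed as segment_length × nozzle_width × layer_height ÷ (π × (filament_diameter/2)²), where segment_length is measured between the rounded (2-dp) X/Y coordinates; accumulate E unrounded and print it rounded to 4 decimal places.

At z = 32.16 mm: the cylinder is not intersected at this z (z outside [0, 8]); the cube at (2, -1) does not reach this height (z outside [0.5, 21.5]); the cylinder at (16, 5.5): section is a regular 12-gon, circumradius r=2; Merging all regions: only the r=2 cylinder at (16, 5.5) is present, so the union is just that shape — 1 connected region. The outline is a single polygon with 12 vertices. Extrusion per mm of travel: 0.6 × 0.24 / (π × 0.875²) = 0.059868. Accumulating E over each segment gives final E = 0.7433.

G0 X14.00 Y5.50 Z32.16
G1 X14.27 Y4.50 E0.0620
G1 X15.00 Y3.77 E0.1238
G1 X16.00 Y3.50 E0.1858
G1 X17.00 Y3.77 E0.2478
G1 X17.73 Y4.50 E0.3096
G1 X18.00 Y5.50 E0.3717
G1 X17.73 Y6.50 E0.4337
G1 X17.00 Y7.23 E0.4955
G1 X16.00 Y7.50 E0.5575
G1 X15.00 Y7.23 E0.6195
G1 X14.27 Y6.50 E0.6813
G1 X14.00 Y5.50 E0.7433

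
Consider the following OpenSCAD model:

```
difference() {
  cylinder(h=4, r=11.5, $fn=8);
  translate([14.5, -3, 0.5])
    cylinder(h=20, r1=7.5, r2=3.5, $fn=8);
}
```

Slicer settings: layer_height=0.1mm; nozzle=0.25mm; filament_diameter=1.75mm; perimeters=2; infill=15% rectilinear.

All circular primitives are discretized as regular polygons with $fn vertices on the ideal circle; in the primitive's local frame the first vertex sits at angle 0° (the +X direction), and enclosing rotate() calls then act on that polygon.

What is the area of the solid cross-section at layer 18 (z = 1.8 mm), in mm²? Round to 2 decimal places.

At z = 1.8 mm: the r=11.5 cylinder contributes a regular 8-gon of circumradius 11.5 (area = (8/2)·11.500²·sin(360°/8) = 374.06 mm²); the cone at (14.5, -3) (r1=7.5→r2=3.5) has section circumradius 7.240 here — a regular 8-gon (area = (8/2)·7.240²·sin(360°/8) = 148.26 mm²); Taking the first minus the rest: starting from the r=11.5 cylinder (374.06 mm²), the cone at (14.5, -3) partially overlaps it — only the 19.18 mm² overlap (of its 148.26 mm²) is removed, clipping the outline — area = 354.88 mm². Overall, the cross-section is a single solid region. Net area = 354.88 mm².

354.88 mm²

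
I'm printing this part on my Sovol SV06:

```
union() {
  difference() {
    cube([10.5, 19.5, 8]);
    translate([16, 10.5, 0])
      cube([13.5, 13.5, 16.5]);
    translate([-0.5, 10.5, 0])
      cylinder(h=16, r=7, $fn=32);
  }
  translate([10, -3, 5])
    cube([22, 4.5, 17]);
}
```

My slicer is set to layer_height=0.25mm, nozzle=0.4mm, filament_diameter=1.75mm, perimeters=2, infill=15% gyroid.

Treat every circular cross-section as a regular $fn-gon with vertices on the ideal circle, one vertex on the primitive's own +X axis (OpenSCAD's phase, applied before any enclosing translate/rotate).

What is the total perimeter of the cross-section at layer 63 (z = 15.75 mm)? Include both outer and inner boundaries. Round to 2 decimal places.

At z = 15.75 mm: the cube does not reach this height (z outside [0, 8]); the cube at (16, 10.5) (footprint 13.5×13.5) is included at this height (perimeter 54.00 mm); the cylinder at (-0.5, 10.5): section is a regular 32-gon, circumradius r=7 (perimeter = 2·32·7.000·sin(180°/32) = 43.91 mm); Subtracting the remaining from the first: the first operand is absent here, so nothing remains; the cube at (10, -3) is present — its section is the full 22×4.5 rectangle (perimeter 53.00 mm); Merging all regions: only the 22×4.5 cube at (10, -3) is present, so the union is just that shape — boundary = 53.00 mm. Overall, the cross-section is a single solid region. Total boundary length (outer) = 53.00 mm.

53.00 mm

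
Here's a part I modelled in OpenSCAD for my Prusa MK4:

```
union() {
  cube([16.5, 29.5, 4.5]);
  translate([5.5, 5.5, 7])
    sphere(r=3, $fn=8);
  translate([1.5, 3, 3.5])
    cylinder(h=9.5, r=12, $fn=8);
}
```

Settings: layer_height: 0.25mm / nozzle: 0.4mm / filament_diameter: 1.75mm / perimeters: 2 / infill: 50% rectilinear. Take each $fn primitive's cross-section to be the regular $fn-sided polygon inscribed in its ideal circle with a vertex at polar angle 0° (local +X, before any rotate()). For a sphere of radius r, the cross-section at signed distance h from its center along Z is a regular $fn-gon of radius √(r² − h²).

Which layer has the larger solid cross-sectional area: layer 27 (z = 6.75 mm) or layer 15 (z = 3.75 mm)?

layer 15 (z = 3.75 mm)

Layer 27 (z = 6.75): the cube is not intersected at this z (z outside [0, 4.5]); the sphere at (5.5, 5.5): section is a regular 8-gon, circumradius = √(r²−h²) = √(3²−0.25²) = 2.990 (area = (8/2)·2.990²·sin(360°/8) = 25.28 mm²); the cylinder at (1.5, 3): section is a regular 8-gon, circumradius r=12 (area = (8/2)·12.000²·sin(360°/8) = 407.29 mm²); Taking the union: the r=3 sphere at (5.5, 5.5) lies entirely inside the r=12 cylinder at (1.5, 3), so the union is just the r=12 cylinder at (1.5, 3) — area = 407.29 mm². So its area = 407.29 mm². Layer 15 (z = 3.75): the cube (footprint 16.5×29.5) is included at this height (area 486.75 mm²); the sphere at (5.5, 5.5) does not reach this height (|z−center|=3.250 > r=3); the r=12 cylinder at (1.5, 3) gives a regular 8-gon of circumradius 12 (constant along its height) (area = (8/2)·12.000²·sin(360°/8) = 407.29 mm²); Merging all regions: the regions partially overlap — summed areas 894.04 mm² minus the doubly-counted overlap 157.99 mm² gives 736.05 mm² — area = 736.05 mm². So its area = 736.05 mm². Layer 15 is larger (736.05 vs 407.29 mm²).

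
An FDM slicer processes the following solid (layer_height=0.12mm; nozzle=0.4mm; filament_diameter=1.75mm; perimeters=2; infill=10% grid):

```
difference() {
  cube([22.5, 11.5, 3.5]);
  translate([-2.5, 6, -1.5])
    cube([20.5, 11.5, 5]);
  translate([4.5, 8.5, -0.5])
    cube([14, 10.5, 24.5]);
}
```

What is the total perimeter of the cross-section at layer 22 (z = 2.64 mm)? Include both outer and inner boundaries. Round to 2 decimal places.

68.00 mm

At z = 2.64 mm: the cube is present — its section is the full 22.5×11.5 rectangle (perimeter 68.00 mm); the cube at (-2.5, 6) (footprint 20.5×11.5) is included at this height (perimeter 64.00 mm); the cube at (4.5, 8.5) is present — its section is the full 14×10.5 rectangle (perimeter 49.00 mm); Subtracting the remaining from the first: starting from the 22.5×11.5 cube, the 20.5×11.5 cube at (-2.5, 6) partially overlaps it — only the 99.00 mm² overlap (of its 235.75 mm²) is removed, clipping the outline; the 14×10.5 cube at (4.5, 8.5) partially overlaps it — only the 1.50 mm² overlap (of its 147.00 mm²) is removed, clipping the outline — boundary = 68.00 mm. Overall, the cross-section is a single solid region. Total boundary length (outer) = 68.00 mm.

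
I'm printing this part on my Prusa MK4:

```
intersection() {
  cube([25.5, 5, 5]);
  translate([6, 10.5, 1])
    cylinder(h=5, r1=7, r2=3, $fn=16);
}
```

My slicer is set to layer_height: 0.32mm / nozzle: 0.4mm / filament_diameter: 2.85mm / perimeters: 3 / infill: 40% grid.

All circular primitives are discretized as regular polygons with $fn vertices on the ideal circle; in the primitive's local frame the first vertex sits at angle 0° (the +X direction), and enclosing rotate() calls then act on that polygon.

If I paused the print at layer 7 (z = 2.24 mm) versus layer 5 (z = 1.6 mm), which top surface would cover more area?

layer 5 (z = 1.6 mm)

Layer 7 (z = 2.24): the cube (footprint 25.5×5) is included at this height (area 127.50 mm²); the cone at (6, 10.5) (r1=7→r2=3) has section circumradius 6.008 here — a regular 16-gon (area = (16/2)·6.008²·sin(360°/16) = 110.51 mm²); Keeping only the common overlap: the cone at (6, 10.5) partially overlaps the 25.5×5 cube; clipping to the common part keeps 1.29 mm² — area = 1.29 mm². So its area = 1.29 mm². Layer 5 (z = 1.6): the 25.5×5 cube contributes its full rectangle (area 127.50 mm²); the cone at (6, 10.5): at t=0.120 of its height the radius interpolates to r₁+(r₂−r₁)t = 6.520, giving a regular 16-gon of that circumradius (area = (16/2)·6.520²·sin(360°/16) = 130.14 mm²); Taking the intersection: the cone at (6, 10.5) partially overlaps the 25.5×5 cube; clipping to the common part keeps 4.26 mm² — area = 4.26 mm². So its area = 4.26 mm². Layer 5 is larger (4.26 vs 1.29 mm²).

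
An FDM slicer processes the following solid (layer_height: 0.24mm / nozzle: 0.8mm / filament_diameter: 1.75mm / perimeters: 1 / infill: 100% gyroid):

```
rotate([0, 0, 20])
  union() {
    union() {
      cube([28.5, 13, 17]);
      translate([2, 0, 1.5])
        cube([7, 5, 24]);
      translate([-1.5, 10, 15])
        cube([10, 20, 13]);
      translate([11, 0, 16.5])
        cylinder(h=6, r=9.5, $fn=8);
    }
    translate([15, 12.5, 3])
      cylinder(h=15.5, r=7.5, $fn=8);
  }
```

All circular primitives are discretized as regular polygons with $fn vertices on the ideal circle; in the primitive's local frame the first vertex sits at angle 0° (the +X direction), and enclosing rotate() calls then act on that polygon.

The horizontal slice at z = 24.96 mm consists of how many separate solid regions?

At z = 24.96 mm: the cube does not reach this height (z outside [0, 17]); the cube at (2, 0) is present — its section is the full 7×5 rectangle; the cube at (-1.5, 10) is present — its section is the full 10×20 rectangle; the cylinder at (11, 0) is absent (z outside [16.5, 22.5]); Combining (union): the 2 present regions are separate (no shared area or edge), so areas and boundary lengths simply add and each stays a separate island — 2 connected regions; the cylinder at (15, 12.5) does not reach this height (z outside [3, 18.5]); Combining (union): only the result so far is present, so the union is just that shape — 2 connected regions; (whole slice rotated 20° about Z — lengths, areas and connectivity unchanged). The result has 2 disconnected regions.

2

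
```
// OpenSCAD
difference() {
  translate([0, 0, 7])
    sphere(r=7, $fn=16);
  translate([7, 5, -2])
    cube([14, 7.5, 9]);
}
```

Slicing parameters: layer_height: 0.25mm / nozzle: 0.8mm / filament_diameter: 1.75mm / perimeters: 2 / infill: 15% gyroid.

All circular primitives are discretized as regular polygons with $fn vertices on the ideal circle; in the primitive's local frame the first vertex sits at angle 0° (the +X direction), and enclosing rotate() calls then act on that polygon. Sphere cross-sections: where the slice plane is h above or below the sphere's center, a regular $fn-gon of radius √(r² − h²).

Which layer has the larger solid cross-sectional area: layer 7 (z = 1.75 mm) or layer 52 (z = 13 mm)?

Layer 7 (z = 1.75): the r=7 sphere contributes a regular 16-gon of circumradius √(7²−5.25²) = 4.630 (area = (16/2)·4.630²·sin(360°/16) = 65.63 mm²); the cube at (7, 5) (footprint 14×7.5) is included at this height (area 105.00 mm²); After the difference (first − rest): starting from the r=7 sphere (65.63 mm²), the 14×7.5 cube at (7, 5) misses the remaining region (no effect) — area = 65.63 mm². So its area = 65.63 mm². Layer 52 (z = 13): the sphere: section is a regular 16-gon, circumradius = √(r²−h²) = √(7²−6²) = 3.606 (area = (16/2)·3.606²·sin(360°/16) = 39.80 mm²); the cube at (7, 5) does not reach this height (z outside [-2, 7]); After the difference (first − rest): none of the subtracted shapes is present at this height, so the r=7 sphere is unchanged — area = 39.80 mm². So its area = 39.80 mm². Layer 7 is larger (65.63 vs 39.80 mm²).

layer 7 (z = 1.75 mm)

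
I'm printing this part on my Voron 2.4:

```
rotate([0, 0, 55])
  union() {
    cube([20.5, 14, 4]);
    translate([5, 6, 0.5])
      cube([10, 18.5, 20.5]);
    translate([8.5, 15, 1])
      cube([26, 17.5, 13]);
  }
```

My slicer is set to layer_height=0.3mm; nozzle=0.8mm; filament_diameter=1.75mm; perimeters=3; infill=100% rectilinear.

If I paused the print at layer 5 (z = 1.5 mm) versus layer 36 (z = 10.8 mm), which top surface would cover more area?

layer 5 (z = 1.5 mm)

Layer 5 (z = 1.5): the cube (footprint 20.5×14) is included at this height (area 287.00 mm²); the cube at (5, 6) (footprint 10×18.5) is included at this height (area 185.00 mm²); the cube at (8.5, 15) is present — its section is the full 26×17.5 rectangle (area 455.00 mm²); Taking the union: the regions partially overlap — summed areas 927.00 mm² minus the doubly-counted overlap 141.75 mm² gives 785.25 mm² — area = 785.25 mm²; (whole slice rotated 55° about Z — lengths, areas and connectivity unchanged). So its area = 785.25 mm². Layer 36 (z = 10.8): the cube is not intersected at this z (z outside [0, 4]); the cube at (5, 6) (footprint 10×18.5) is included at this height (area 185.00 mm²); the 26×17.5 cube at (8.5, 15) contributes its full rectangle (area 455.00 mm²); Merging all regions: the regions partially overlap — summed areas 640.00 mm² minus the doubly-counted overlap 61.75 mm² gives 578.25 mm² — area = 578.25 mm²; (whole slice rotated 55° about Z — lengths, areas and connectivity unchanged). So its area = 578.25 mm². Layer 5 is larger (785.25 vs 578.25 mm²).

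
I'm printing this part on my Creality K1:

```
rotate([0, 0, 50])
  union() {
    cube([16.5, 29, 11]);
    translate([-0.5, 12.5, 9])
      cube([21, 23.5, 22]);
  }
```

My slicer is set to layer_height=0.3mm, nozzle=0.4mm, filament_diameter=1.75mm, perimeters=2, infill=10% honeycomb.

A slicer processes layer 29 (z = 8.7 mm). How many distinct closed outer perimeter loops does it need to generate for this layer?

At z = 8.7 mm: the cube (footprint 16.5×29) is included at this height; the cube at (-0.5, 12.5) is not intersected at this z (z outside [9, 31]); Taking the union: only the 16.5×29 cube is present, so the union is just that shape — 1 connected region; (whole slice rotated 50° about Z — lengths, areas and connectivity unchanged). The result has 1 disconnected region.

1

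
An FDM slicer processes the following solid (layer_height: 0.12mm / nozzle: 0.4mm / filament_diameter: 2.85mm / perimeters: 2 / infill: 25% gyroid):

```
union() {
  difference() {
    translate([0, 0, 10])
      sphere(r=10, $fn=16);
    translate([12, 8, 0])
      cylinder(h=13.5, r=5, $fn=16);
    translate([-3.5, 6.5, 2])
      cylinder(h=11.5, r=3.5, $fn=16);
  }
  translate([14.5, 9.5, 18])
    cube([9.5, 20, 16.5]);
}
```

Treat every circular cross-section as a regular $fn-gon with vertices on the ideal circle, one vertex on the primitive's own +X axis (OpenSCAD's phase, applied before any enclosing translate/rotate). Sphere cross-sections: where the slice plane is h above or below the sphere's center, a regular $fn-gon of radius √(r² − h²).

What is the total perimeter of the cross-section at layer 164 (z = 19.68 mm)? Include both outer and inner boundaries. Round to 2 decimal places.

74.67 mm

At z = 19.68 mm: the r=10 sphere contributes a regular 16-gon of circumradius √(10²−9.68²) = 2.510 (perimeter = 2·16·2.510·sin(180°/16) = 15.67 mm); the cylinder at (12, 8) does not reach this height (z outside [0, 13.5]); the cylinder at (-3.5, 6.5) is absent (z outside [2, 13.5]); Taking the first minus the rest: none of the subtracted shapes is present at this height, so the r=10 sphere is unchanged — boundary = 15.67 mm; the cube at (14.5, 9.5) (footprint 9.5×20) is included at this height (perimeter 59.00 mm); Merging all regions: the 2 present regions are separate (no shared area or edge), so areas and boundary lengths simply add and each stays a separate island — boundary = 74.67 mm. Overall, the cross-section has 2 separate islands. Total boundary length (outer) = 74.67 mm.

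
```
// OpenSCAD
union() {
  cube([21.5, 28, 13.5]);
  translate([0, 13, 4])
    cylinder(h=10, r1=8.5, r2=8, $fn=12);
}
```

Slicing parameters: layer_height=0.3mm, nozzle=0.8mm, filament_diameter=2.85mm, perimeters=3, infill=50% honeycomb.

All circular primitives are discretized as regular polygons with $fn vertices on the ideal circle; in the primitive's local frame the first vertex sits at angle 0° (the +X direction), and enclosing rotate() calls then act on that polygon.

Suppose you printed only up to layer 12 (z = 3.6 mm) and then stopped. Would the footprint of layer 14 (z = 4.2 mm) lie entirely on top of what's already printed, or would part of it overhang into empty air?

Compare the two slices. At z = 3.6: the cube is present — its section is the full 21.5×28 rectangle (area 602.00 mm²); the cone at (0, 13) is absent (z outside [4, 14]); Taking the union: only the 21.5×28 cube is present, so the union is just that shape — area = 602.00 mm². At z = 4.2: the 21.5×28 cube contributes its full rectangle (area 602.00 mm²); the cone at (0, 13): at t=0.020 of its height the radius interpolates to r₁+(r₂−r₁)t = 8.490, giving a regular 12-gon of that circumradius (area = (12/2)·8.490²·sin(360°/12) = 216.24 mm²); Merging all regions: the regions partially overlap — summed areas 818.24 mm² minus the doubly-counted overlap 108.12 mm² gives 710.12 mm² — area = 710.12 mm². Checking containment: at z = 4.2 the cross-section extends beyond the z = 3.6 cross-section by about 108.12 mm².

part overhangs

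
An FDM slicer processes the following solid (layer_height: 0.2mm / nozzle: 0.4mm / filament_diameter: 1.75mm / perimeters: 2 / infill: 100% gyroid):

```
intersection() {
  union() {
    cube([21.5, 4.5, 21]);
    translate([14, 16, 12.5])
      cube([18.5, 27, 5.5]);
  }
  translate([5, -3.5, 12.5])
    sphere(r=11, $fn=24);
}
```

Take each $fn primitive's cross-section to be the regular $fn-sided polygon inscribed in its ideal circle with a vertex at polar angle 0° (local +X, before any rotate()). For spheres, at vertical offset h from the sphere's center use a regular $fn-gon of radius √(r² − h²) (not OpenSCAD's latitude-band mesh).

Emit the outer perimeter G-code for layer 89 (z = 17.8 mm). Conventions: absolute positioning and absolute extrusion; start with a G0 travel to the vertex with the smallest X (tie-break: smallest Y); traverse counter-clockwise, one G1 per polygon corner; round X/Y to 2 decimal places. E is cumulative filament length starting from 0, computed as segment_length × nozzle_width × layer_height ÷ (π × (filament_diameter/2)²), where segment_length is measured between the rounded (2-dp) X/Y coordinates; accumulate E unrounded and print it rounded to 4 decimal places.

G0 X0.00 Y0.00 Z17.80
G1 X13.89 Y0.00 E0.4620
G1 X13.35 Y1.32 E0.5094
G1 X11.82 Y3.32 E0.5932
G1 X10.27 Y4.50 E0.6580
G1 X0.00 Y4.50 E0.9995
G1 X0.00 Y0.00 E1.1492

At z = 17.8 mm: the cube (footprint 21.5×4.5) is included at this height; the cube at (14, 16) is present — its section is the full 18.5×27 rectangle; Merging all regions: the 2 present regions are separate (no shared area or edge), so areas and boundary lengths simply add and each stays a separate island — 2 connected regions; the sphere at (5, -3.5): section is a regular 24-gon, circumradius = √(r²−h²) = √(11²−5.3²) = 9.639; Keeping only the common overlap: the r=11 sphere at (5, -3.5) partially overlaps the result so far; clipping to the common part keeps 56.17 mm² — 1 connected region. The outline is a single polygon with 6 vertices. Extrusion per mm of travel: 0.4 × 0.2 / (π × 0.875²) = 0.033260. Accumulating E over each segment gives final E = 1.1492.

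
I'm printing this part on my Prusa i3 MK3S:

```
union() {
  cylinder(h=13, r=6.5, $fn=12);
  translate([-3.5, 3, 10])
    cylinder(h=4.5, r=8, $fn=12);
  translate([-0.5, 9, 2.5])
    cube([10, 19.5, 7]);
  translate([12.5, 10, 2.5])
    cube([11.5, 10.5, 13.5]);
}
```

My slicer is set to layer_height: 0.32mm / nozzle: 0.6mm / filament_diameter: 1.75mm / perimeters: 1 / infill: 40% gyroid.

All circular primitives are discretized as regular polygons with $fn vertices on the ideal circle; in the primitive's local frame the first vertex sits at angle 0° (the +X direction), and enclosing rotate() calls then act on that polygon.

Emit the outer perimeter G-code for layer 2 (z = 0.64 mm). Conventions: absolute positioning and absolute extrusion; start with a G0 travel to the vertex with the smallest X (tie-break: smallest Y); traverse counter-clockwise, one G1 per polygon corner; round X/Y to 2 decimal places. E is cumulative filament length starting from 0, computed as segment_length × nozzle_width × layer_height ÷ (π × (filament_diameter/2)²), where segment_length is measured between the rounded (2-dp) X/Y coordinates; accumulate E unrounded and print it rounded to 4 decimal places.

G0 X-6.50 Y0.00 Z0.64
G1 X-5.63 Y-3.25 E0.2686
G1 X-3.25 Y-5.63 E0.5372
G1 X0.00 Y-6.50 E0.8058
G1 X3.25 Y-5.63 E1.0744
G1 X5.63 Y-3.25 E1.3430
G1 X6.50 Y0.00 E1.6116
G1 X5.63 Y3.25 E1.8802
G1 X3.25 Y5.63 E2.1488
G1 X0.00 Y6.50 E2.4174
G1 X-3.25 Y5.63 E2.6860
G1 X-5.63 Y3.25 E2.9546
G1 X-6.50 Y0.00 E3.2232

At z = 0.64 mm: the cylinder: section is a regular 12-gon, circumradius r=6.5; the cylinder at (-3.5, 3) does not reach this height (z outside [10, 14.5]); the cube at (-0.5, 9) is absent (z outside [2.5, 9.5]); the cube at (12.5, 10) does not reach this height (z outside [2.5, 16]); Merging all regions: only the r=6.5 cylinder is present, so the union is just that shape — 1 connected region. The outline is a single polygon with 12 vertices. Extrusion per mm of travel: 0.6 × 0.32 / (π × 0.875²) = 0.079824. Accumulating E over each segment gives final E = 3.2232.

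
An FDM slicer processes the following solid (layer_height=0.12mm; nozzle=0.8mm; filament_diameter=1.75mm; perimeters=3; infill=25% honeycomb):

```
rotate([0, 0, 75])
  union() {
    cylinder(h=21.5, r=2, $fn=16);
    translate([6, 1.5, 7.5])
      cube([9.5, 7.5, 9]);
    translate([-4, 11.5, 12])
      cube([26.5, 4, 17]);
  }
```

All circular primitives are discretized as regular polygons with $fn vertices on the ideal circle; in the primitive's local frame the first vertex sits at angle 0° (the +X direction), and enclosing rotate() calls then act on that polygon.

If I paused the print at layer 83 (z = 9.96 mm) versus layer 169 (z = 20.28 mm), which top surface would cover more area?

Layer 83 (z = 9.96): the r=2 cylinder gives a regular 16-gon of circumradius 2 (constant along its height) (area = (16/2)·2.000²·sin(360°/16) = 12.25 mm²); the cube at (6, 1.5) is present — its section is the full 9.5×7.5 rectangle (area 71.25 mm²); the cube at (-4, 11.5) is absent (z outside [12, 29]); Merging all regions: the 2 present regions are separate (no shared area or edge), so areas and boundary lengths simply add and each stays a separate island — area = 83.50 mm²; (whole slice rotated 75° about Z — lengths, areas and connectivity unchanged). So its area = 83.50 mm². Layer 169 (z = 20.28): the r=2 cylinder contributes a regular 16-gon of circumradius 2 (area = (16/2)·2.000²·sin(360°/16) = 12.25 mm²); the cube at (6, 1.5) is not intersected at this z (z outside [7.5, 16.5]); the cube at (-4, 11.5) is present — its section is the full 26.5×4 rectangle (area 106.00 mm²); Merging all regions: the 2 present regions are separate (no shared area or edge), so areas and boundary lengths simply add and each stays a separate island — area = 118.25 mm²; (rotated 75° about Z; rotation is an isometry so areas/perimeters/island counts are preserved). So its area = 118.25 mm². Layer 169 is larger (118.25 vs 83.50 mm²).

layer 169 (z = 20.28 mm)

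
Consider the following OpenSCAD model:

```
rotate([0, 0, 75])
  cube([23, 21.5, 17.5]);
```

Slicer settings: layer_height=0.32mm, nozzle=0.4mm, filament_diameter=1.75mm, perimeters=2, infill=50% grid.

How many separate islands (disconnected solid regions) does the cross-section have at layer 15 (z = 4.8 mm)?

1

At z = 4.8 mm: the cube is present — its section is the full 23×21.5 rectangle; (rotated 75° about Z; rotation is an isometry so areas/perimeters/island counts are preserved). Overall, the cross-section is a single solid region. Island count = 1.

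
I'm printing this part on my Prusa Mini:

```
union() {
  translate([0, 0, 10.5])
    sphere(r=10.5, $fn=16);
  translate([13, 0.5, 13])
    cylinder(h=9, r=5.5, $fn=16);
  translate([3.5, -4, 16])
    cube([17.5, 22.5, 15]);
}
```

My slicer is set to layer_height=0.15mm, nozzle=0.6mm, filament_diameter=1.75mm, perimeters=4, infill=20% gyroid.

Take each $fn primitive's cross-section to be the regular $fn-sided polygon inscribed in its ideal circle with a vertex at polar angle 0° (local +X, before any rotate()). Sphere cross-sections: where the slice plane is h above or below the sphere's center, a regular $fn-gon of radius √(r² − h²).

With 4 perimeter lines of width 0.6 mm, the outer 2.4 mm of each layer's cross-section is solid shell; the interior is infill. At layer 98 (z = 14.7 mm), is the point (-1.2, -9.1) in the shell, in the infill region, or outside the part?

shell

At z = 14.7 mm: the r=10.5 sphere contributes a regular 16-gon of circumradius √(10.5²−4.2²) = 9.623; the r=5.5 cylinder at (13, 0.5) contributes a regular 16-gon of circumradius 5.5; the cube at (3.5, -4) does not reach this height (z outside [16, 31]); Combining (union): the regions partially overlap (shared area 9.03 mm²), so overlapping operands fuse into one piece — 1 connected region. Overall, the cross-section is a single solid region. The nearest boundary edge runs (-0.00, -9.62)→(-3.68, -8.89); distance from the point to it = 0.28 mm. The point is inside the cross-section, 0.28 mm from the nearest boundary — within the 2.4 mm shell band (4 × 0.6).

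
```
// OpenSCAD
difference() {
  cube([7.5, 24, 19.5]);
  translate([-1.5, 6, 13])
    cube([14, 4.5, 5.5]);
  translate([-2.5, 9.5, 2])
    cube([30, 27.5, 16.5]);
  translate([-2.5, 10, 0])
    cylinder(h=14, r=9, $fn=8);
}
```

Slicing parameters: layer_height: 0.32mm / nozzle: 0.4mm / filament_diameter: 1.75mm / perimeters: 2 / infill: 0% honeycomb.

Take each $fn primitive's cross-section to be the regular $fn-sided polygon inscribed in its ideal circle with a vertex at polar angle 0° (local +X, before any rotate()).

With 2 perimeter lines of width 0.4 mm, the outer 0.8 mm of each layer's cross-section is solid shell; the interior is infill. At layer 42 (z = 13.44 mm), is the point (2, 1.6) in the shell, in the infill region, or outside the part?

At z = 13.44 mm: the cube (footprint 7.5×24) is included at this height; the 14×4.5 cube at (-1.5, 6) contributes its full rectangle; the cube at (-2.5, 9.5) (footprint 30×27.5) is included at this height; the cylinder at (-2.5, 10): section is a regular 8-gon, circumradius r=9; After the difference (first − rest): starting from the 7.5×24 cube, the 14×4.5 cube at (-1.5, 6) partially overlaps it — only the 33.75 mm² overlap (of its 63.00 mm²) is removed, clipping the outline; the 30×27.5 cube at (-2.5, 9.5) partially overlaps it — only the 101.25 mm² overlap (of its 825.00 mm²) is removed, clipping the outline; the r=9 cylinder at (-2.5, 10) partially overlaps it — only the 13.38 mm² overlap (of its 229.10 mm²) is removed, clipping the outline — 1 connected region. Overall, the cross-section is a single solid region. The nearest boundary edge runs (0.00, 2.04)→(3.86, 3.64); distance from the point to it = 1.17 mm. The point is inside the cross-section and 1.17 mm from the nearest boundary — more than the 0.8 mm shell width (2 × 0.4), so it's in the infill interior.

infill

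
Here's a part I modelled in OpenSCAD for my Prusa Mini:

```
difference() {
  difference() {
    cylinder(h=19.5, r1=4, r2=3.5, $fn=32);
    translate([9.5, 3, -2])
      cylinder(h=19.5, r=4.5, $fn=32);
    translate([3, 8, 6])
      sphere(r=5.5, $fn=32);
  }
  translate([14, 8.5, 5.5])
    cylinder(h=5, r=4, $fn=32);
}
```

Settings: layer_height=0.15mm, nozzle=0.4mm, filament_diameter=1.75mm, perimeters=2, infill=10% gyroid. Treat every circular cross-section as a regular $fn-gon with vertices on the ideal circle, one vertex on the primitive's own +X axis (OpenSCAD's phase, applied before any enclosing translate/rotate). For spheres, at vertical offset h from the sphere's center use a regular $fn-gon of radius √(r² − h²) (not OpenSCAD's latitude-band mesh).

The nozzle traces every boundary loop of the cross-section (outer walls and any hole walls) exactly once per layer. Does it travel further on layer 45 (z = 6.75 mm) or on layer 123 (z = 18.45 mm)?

Layer 45 (z = 6.75): the cone (r1=4→r2=3.5) has section circumradius 3.827 here — a regular 32-gon (perimeter = 2·32·3.827·sin(180°/32) = 24.01 mm); the r=4.5 cylinder at (9.5, 3) gives a regular 32-gon of circumradius 4.5 (constant along its height) (perimeter = 2·32·4.500·sin(180°/32) = 28.23 mm); the sphere at (3, 8): section is a regular 32-gon, circumradius = √(r²−h²) = √(5.5²−0.75²) = 5.449 (perimeter = 2·32·5.449·sin(180°/32) = 34.18 mm); After the difference (first − rest): starting from the cone, the r=4.5 cylinder at (9.5, 3) misses the remaining region (no effect); the r=5.5 sphere at (3, 8) partially overlaps it — only the 1.64 mm² overlap (of its 92.67 mm²) is removed, clipping the outline — boundary = 23.93 mm; the r=4 cylinder at (14, 8.5) gives a regular 32-gon of circumradius 4 (constant along its height) (perimeter = 2·32·4.000·sin(180°/32) = 25.09 mm); Taking the first minus the rest: starting from that combined region, the r=4 cylinder at (14, 8.5) misses the remaining region (no effect) — boundary = 23.93 mm. So its perimeter = 23.93 mm. Layer 123 (z = 18.45): the cone (r1=4→r2=3.5) has section circumradius 3.527 here — a regular 32-gon (perimeter = 2·32·3.527·sin(180°/32) = 22.12 mm); the cylinder at (9.5, 3) is absent (z outside [-2, 17.5]); the sphere at (3, 8) does not reach this height (|z−center|=12.450 > r=5.5); Subtracting the remaining from the first: none of the subtracted shapes is present at this height, so the cone is unchanged — boundary = 22.12 mm; the cylinder at (14, 8.5) is not intersected at this z (z outside [5.5, 10.5]); Subtracting the remaining from the first: none of the subtracted shapes is present at this height, so the result so far is unchanged — boundary = 22.12 mm. So its perimeter = 22.12 mm. Layer 45 is larger (23.93 vs 22.12 mm).

layer 45 (z = 6.75 mm)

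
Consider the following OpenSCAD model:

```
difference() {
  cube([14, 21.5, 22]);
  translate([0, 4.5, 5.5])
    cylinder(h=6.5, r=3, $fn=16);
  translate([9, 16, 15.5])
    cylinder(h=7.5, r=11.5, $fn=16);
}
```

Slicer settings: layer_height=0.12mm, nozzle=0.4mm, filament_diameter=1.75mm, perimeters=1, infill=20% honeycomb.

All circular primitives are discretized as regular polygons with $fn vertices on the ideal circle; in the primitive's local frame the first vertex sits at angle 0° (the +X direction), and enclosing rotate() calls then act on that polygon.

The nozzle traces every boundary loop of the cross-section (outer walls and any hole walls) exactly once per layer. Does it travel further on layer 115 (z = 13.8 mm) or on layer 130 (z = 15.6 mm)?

layer 115 (z = 13.8 mm)

Layer 115 (z = 13.8): the cube (footprint 14×21.5) is included at this height (perimeter 71.00 mm); the cylinder at (0, 4.5) does not reach this height (z outside [5.5, 12]); the cylinder at (9, 16) is not intersected at this z (z outside [15.5, 23]); Subtracting the remaining from the first: none of the subtracted shapes is present at this height, so the 14×21.5 cube is unchanged — boundary = 71.00 mm. So its perimeter = 71.00 mm. Layer 130 (z = 15.6): the cube (footprint 14×21.5) is included at this height (perimeter 71.00 mm); the cylinder at (0, 4.5) is not intersected at this z (z outside [5.5, 12]); the r=11.5 cylinder at (9, 16) contributes a regular 16-gon of circumradius 11.5 (perimeter = 2·16·11.500·sin(180°/16) = 71.79 mm); Taking the first minus the rest: starting from the 14×21.5 cube, the r=11.5 cylinder at (9, 16) partially overlaps it — only the 222.10 mm² overlap (of its 404.88 mm²) is removed, clipping the outline — boundary = 44.69 mm. So its perimeter = 44.69 mm. Layer 115 is larger (71.00 vs 44.69 mm).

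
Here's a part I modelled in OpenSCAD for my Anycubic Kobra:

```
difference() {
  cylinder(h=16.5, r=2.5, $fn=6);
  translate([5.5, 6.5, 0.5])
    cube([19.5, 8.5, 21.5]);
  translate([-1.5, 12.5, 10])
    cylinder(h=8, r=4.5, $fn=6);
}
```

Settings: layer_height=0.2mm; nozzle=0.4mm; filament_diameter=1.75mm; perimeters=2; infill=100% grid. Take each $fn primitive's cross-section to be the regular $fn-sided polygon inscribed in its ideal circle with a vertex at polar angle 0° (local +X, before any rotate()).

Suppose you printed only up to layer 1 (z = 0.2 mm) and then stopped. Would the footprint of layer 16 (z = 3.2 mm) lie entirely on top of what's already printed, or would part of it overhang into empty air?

entirely on top

Compare the two slices. At z = 0.2: the cylinder: section is a regular 6-gon, circumradius r=2.5 (area = (6/2)·2.500²·sin(360°/6) = 16.24 mm²); the cube at (5.5, 6.5) is absent (z outside [0.5, 22]); the cylinder at (-1.5, 12.5) is not intersected at this z (z outside [10, 18]); Taking the first minus the rest: none of the subtracted shapes is present at this height, so the r=2.5 cylinder is unchanged — area = 16.24 mm². At z = 3.2: the cylinder: section is a regular 6-gon, circumradius r=2.5 (area = (6/2)·2.500²·sin(360°/6) = 16.24 mm²); the cube at (5.5, 6.5) (footprint 19.5×8.5) is included at this height (area 165.75 mm²); the cylinder at (-1.5, 12.5) is not intersected at this z (z outside [10, 18]); After the difference (first − rest): starting from the r=2.5 cylinder (16.24 mm²), the 19.5×8.5 cube at (5.5, 6.5) misses the remaining region (no effect) — area = 16.24 mm². Checking containment: the cross-section at z = 3.2 is a subset of the cross-section at z = 0.2.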